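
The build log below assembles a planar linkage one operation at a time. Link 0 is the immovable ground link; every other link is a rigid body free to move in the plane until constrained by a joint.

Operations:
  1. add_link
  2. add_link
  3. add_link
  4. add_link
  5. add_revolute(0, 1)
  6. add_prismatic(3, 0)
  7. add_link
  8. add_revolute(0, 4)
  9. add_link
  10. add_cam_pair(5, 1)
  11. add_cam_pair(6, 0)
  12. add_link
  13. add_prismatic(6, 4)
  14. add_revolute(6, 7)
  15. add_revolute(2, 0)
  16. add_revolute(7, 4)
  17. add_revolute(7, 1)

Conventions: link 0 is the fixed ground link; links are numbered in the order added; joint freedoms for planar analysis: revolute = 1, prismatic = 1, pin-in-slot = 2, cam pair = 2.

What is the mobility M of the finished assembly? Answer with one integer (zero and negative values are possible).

L=1 J1=0 J2=0
add link → L=2 J1=0 J2=0
add link → L=3 J1=0 J2=0
add link → L=4 J1=0 J2=0
add link → L=5 J1=0 J2=0
R@0,1 dof=1 J1 → L=5 J1=1 J2=0
P@3,0 dof=1 J1 → L=5 J1=2 J2=0
add link → L=6 J1=2 J2=0
R@0,4 dof=1 J1 → L=6 J1=3 J2=0
add link → L=7 J1=3 J2=0
C@5,1 dof=2 J2 → L=7 J1=3 J2=1
C@6,0 dof=2 J2 → L=7 J1=3 J2=2
add link → L=8 J1=3 J2=2
P@6,4 dof=1 J1 → L=8 J1=4 J2=2
R@6,7 dof=1 J1 → L=8 J1=5 J2=2
R@2,0 dof=1 J1 → L=8 J1=6 J2=2
R@7,4 dof=1 J1 → L=8 J1=7 J2=2
R@7,1 dof=1 J1 → L=8 J1=8 J2=2
M=3(L−1)−2J1−J2=3·7−2·8−2=3

M = 3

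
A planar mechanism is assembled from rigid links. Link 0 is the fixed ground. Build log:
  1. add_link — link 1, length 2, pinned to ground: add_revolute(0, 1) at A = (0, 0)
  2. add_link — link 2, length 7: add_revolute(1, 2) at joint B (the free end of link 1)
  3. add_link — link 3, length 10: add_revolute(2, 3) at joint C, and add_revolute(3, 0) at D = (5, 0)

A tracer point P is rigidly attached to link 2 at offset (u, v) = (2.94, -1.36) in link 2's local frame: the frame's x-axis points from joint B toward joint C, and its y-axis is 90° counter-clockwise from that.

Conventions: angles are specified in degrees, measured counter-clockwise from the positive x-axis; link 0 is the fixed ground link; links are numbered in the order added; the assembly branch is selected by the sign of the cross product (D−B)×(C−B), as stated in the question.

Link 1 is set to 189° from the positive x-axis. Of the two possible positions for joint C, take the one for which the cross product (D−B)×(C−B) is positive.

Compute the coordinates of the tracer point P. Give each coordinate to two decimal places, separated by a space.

A=(0,0), D=(5.00,0)
B = A + 2.00·(cos189°, sin189°) = (-1.9754, -0.3129)
|BD| = 6.9824
circle(B,7.00) ∩ circle(D,10.00): a=-0.1608, h=6.9982
  candidates: C₊=(-2.4496,6.6710) cross=48.864; C₋=(-1.8225,-7.3112) cross=-48.864
  branch + wants cross > 0 → take C=(-2.4496,6.6710) (cross=48.864)
ex = (C−B)/|BC| = (-0.0678,0.9977); ey = (-0.9977,-0.0678)
P = B + 2.94·ex + -1.36·ey = (-0.8177,2.7125)

-0.82 2.71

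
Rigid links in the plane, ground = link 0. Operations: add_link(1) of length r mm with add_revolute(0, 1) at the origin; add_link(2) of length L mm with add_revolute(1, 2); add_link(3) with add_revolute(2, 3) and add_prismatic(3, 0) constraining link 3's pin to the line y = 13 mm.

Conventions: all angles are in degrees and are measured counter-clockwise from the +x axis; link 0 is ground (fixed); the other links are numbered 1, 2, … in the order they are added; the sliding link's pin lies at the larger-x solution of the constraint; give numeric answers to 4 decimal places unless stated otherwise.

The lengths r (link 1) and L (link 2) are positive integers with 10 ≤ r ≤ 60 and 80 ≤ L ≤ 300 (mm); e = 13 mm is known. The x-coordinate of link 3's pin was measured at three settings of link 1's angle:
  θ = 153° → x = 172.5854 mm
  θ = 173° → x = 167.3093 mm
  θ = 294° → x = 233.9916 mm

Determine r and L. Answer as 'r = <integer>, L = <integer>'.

constraint per measurement: (x − r cos θ)² + (r sin θ − e)² = L²
subtracting the θ₁ and θ₂ equations cancels the r² and L² terms:
r = (x₁² − x₂²) / (2[(x₁cos θ₁ + e sin θ₁) − (x₂cos θ₂ + e sin θ₂)]) = 53.9992 → r = 54
L² = (x₁ − r cos θ₁)² + (r sin θ₁ − e)² = 48840.9871 → L = 221.0000 → L = 221
check at θ₃=294°: x = 233.9916 (printed 233.9916) ✓

r = 54, L = 221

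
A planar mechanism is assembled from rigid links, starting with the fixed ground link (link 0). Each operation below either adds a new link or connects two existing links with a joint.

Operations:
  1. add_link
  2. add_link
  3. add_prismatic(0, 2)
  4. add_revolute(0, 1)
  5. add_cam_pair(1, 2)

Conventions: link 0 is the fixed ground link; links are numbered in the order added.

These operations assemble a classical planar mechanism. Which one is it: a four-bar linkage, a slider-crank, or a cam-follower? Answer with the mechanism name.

links: 3 (incl. ground); joints: 1 revolute, 1 prismatic, 1 higher (cam) pair, forming one closed loop
3 links, revolute + prismatic + higher pair in one loop → cam-follower

cam-follower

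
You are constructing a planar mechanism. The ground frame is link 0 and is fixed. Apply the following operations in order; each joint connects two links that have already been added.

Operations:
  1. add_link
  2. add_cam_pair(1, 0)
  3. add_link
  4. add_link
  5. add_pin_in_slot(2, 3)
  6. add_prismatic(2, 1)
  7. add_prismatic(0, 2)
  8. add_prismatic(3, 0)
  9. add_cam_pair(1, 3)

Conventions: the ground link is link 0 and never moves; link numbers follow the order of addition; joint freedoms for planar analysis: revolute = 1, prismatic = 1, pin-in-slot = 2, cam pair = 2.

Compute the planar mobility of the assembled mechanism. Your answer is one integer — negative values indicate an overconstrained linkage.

link 0 = ground. State L|J1|J2 = 1|0|0
+link1  2|0|0
C(1,0) f=2→J2  2|0|1
+link2  3|0|1
+link3  4|0|1
PS(2,3) f=2→J2  4|0|2
P(2,1) f=1→J1  4|1|2
P(0,2) f=1→J1  4|2|2
P(3,0) f=1→J1  4|3|2
C(1,3) f=2→J2  4|3|3
M = 3(4−1)−2·3−3 = 9−6−3 = 0

M = 0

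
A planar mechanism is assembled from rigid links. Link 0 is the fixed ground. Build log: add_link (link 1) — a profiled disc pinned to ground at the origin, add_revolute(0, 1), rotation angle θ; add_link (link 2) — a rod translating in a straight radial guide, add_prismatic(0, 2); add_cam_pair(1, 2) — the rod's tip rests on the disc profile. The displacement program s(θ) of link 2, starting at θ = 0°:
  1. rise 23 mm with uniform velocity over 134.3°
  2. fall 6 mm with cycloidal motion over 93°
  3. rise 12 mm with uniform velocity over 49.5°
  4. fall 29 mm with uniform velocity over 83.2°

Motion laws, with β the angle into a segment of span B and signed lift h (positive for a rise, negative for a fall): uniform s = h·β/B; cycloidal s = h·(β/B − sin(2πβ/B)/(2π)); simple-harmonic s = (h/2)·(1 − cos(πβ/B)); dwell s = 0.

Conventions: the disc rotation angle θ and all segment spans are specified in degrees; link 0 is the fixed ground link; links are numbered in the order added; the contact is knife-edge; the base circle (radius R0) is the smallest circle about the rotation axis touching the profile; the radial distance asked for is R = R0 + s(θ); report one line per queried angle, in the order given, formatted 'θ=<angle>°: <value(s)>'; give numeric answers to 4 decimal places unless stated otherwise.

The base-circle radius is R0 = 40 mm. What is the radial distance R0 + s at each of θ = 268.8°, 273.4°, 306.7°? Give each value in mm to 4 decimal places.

seg 1 [0°–134.3°] uniform, h=23: full span → s += 23 → s = 23.0000
seg 2 [134.3°–227.3°] cycloidal, h=-6: full span → s += -6 → s = 17.0000
seg 3 [227.3°–276.8°] uniform, h=12: θ=268.8° here. β=41.5, B=49.5. 12·41.5/49.5 = 10.0606 → s = 27.0606
seg 3 [227.3°–276.8°] uniform, h=12: θ=273.4° here. β=46.1, B=49.5. 12·46.1/49.5 = 11.1758 → s = 28.1758
seg 3 [227.3°–276.8°] uniform, h=12: full span → s += 12 → s = 29.0000
seg 4 [276.8°–360°] uniform, h=-29: θ=306.7° here. β=29.9, B=83.2. -29·29.9/83.2 = -10.4219 → s = 18.5781
θ=268.8°: R = R0 + s = 40 + 27.0606 = 67.0606
θ=273.4°: R = R0 + s = 40 + 28.1758 = 68.1758
θ=306.7°: R = R0 + s = 40 + 18.5781 = 58.5781

θ=268.8°: 67.0606
θ=273.4°: 68.1758
θ=306.7°: 58.5781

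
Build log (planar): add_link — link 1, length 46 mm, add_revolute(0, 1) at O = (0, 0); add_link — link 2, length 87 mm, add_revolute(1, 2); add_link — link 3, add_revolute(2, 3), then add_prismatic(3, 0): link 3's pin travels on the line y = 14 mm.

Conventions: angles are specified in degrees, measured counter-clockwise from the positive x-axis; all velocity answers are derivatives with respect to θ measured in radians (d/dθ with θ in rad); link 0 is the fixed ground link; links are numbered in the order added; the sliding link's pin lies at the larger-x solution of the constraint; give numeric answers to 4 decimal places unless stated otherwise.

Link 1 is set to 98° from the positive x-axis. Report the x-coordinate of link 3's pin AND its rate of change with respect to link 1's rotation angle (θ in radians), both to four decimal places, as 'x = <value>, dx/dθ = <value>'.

geometry: r = 46 mm, L = 87 mm, e = 14 mm
crank pin P = (r cos θ, r sin θ) = (-6.401963, 45.552331)
h = r sin θ − e = 45.552331 − 14 = 31.552331
x = r cos θ + √(L² − h²) = -6.401963 + 81.076818 = 74.674855
dx/dθ = −r sin θ − h·r cos θ/√(L² − h²) (θ in radians; h = 31.552331) = -43.060906

x = 74.6749, dx/dθ = -43.0609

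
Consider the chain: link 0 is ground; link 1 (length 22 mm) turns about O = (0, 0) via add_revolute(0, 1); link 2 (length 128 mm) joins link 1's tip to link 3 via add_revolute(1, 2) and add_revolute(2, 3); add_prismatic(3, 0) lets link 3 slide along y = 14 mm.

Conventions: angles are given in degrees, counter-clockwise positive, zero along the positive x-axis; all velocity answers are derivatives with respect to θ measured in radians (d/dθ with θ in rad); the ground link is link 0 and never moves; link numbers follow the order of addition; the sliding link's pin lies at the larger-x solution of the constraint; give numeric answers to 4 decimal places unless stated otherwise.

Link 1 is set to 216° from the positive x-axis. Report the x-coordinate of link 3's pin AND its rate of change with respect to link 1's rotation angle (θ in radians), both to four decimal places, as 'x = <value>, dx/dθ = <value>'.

geometry: r = 22 mm, L = 128 mm, e = 14 mm
crank pin P = (r cos θ, r sin θ) = (-17.798374, -12.931276)
h = r sin θ − e = -12.931276 − 14 = -26.931276
x = r cos θ + √(L² − h²) = -17.798374 + 125.134753 = 107.336379
dx/dθ = −r sin θ − h·r cos θ/√(L² − h²) (θ in radians; h = -26.931276) = 9.100742

x = 107.3364, dx/dθ = 9.1007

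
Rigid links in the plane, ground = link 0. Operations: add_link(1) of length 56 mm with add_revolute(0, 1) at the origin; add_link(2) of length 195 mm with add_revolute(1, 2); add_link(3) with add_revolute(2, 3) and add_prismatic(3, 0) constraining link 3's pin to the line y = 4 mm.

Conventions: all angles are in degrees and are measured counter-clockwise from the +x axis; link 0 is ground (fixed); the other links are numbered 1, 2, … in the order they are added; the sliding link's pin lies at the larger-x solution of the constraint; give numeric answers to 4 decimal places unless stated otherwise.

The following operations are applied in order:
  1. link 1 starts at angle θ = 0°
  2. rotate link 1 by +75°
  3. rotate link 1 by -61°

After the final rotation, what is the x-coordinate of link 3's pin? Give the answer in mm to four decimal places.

geometry: r = 56 mm, L = 195 mm, e = 4 mm; θ starts at 0°
rotate link 1 by +75°: θ ← 0° +75° = 75°
rotate link 1 by -61°: θ ← 75° -61° = 14°
crank pin P = (r cos θ, r sin θ) = (54.336561, 13.547626)
h = r sin θ − e = 13.547626 − 4 = 9.547626
x = r cos θ + √(L² − h²) = 54.336561 + 194.766123 = 249.102684

249.1027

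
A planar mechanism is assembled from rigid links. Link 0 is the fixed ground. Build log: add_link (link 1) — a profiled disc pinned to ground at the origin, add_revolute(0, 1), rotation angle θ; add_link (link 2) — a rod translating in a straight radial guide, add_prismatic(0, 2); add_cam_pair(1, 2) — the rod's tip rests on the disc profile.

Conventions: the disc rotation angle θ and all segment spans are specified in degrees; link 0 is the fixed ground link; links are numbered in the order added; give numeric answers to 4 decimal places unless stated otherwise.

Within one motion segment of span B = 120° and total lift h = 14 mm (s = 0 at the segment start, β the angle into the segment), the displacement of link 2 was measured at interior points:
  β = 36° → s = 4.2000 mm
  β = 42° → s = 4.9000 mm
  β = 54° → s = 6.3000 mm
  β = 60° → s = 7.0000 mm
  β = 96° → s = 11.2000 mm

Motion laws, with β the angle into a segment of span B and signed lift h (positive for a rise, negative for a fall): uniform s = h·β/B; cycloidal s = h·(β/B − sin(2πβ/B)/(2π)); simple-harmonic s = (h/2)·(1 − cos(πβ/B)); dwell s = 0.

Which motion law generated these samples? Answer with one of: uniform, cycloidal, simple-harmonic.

candidates at β/B = r: uniform s = h·r (linear in β); cycloidal s = h·(r − sin(2πr)/(2π)); simple-harmonic s = (h/2)(1 − cos(πr))
β=36°: printed 4.2000 | uniform 4.2000, cycloidal 2.0809, simple-harmonic 2.8855
β=42°: printed 4.9000 | uniform 4.9000, cycloidal 3.0974, simple-harmonic 3.8221
β=54°: printed 6.3000 | uniform 6.3000, cycloidal 5.6115, simple-harmonic 5.9050
β=60°: printed 7.0000 | uniform 7.0000, cycloidal 7.0000, simple-harmonic 7.0000
β=96°: printed 11.2000 | uniform 11.2000, cycloidal 13.3191, simple-harmonic 12.6631
only one law matches every sample → uniform

uniform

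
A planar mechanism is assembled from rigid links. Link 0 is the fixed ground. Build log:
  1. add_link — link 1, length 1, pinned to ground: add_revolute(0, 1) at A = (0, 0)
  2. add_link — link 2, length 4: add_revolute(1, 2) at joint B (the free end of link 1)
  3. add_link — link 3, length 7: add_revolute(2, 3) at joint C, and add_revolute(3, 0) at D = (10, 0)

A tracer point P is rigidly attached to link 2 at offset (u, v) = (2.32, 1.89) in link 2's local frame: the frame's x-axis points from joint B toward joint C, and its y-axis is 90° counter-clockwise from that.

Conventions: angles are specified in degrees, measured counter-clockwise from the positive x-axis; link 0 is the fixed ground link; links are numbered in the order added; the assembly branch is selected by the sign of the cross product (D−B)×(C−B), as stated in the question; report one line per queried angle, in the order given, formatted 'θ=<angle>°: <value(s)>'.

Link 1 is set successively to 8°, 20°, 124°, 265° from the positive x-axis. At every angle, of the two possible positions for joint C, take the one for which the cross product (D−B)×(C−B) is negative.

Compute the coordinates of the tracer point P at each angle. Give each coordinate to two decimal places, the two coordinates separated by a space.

A=(0,0), D=(10.00,0)
θ=8°: B = A + 1.00·(cos8°, sin8°) = (0.9903, 0.1392)
θ=8°: |BD| = 9.0108
θ=8°: circle(B,4.00) ∩ circle(D,7.00): a=2.6743, h=2.9746
θ=8°:   candidates: C₊=(3.7102,3.0721) cross=26.804; C₋=(3.6183,-2.8764) cross=-26.804
θ=8°:   branch - wants cross < 0 → take C=(3.6183,-2.8764) (cross=-26.804)
θ=8°: ex = (C−B)/|BC| = (0.6570,-0.7539); ey = (0.7539,0.6570)
θ=8°: P = B + 2.32·ex + 1.89·ey = (3.9394,-0.3681)
θ=20°: B = A + 1.00·(cos20°, sin20°) = (0.9397, 0.3420)
θ=20°: |BD| = 9.0668
θ=20°: circle(B,4.00) ∩ circle(D,7.00): a=2.7135, h=2.9388
θ=20°:   candidates: C₊=(3.7622,3.1764) cross=26.646; C₋=(3.5404,-2.6971) cross=-26.646
θ=20°:   branch - wants cross < 0 → take C=(3.5404,-2.6971) (cross=-26.646)
θ=20°: ex = (C−B)/|BC| = (0.6502,-0.7598); ey = (0.7598,0.6502)
θ=20°: P = B + 2.32·ex + 1.89·ey = (3.8841,-0.1918)
θ=124°: B = A + 1.00·(cos124°, sin124°) = (-0.5592, 0.8290)
θ=124°: |BD| = 10.5917
θ=124°: circle(B,4.00) ∩ circle(D,7.00): a=3.7380, h=1.4238
θ=124°:   candidates: C₊=(3.2788,1.9559) cross=15.080; C₋=(3.0559,-0.8830) cross=-15.080
θ=124°:   branch - wants cross < 0 → take C=(3.0559,-0.8830) (cross=-15.080)
θ=124°: ex = (C−B)/|BC| = (0.9038,-0.4280); ey = (0.4280,0.9038)
θ=124°: P = B + 2.32·ex + 1.89·ey = (2.3465,1.5442)
θ=265°: B = A + 1.00·(cos265°, sin265°) = (-0.0872, -0.9962)
θ=265°: |BD| = 10.1362
θ=265°: circle(B,4.00) ∩ circle(D,7.00): a=3.4403, h=2.0407
θ=265°:   candidates: C₊=(3.1359,1.3727) cross=20.685; C₋=(3.5370,-2.6889) cross=-20.685
θ=265°:   branch - wants cross < 0 → take C=(3.5370,-2.6889) (cross=-20.685)
θ=265°: ex = (C−B)/|BC| = (0.9060,-0.4232); ey = (0.4232,0.9060)
θ=265°: P = B + 2.32·ex + 1.89·ey = (2.8147,-0.2655)

θ=8°: 3.94 -0.37
θ=20°: 3.88 -0.19
θ=124°: 2.35 1.54
θ=265°: 2.81 -0.27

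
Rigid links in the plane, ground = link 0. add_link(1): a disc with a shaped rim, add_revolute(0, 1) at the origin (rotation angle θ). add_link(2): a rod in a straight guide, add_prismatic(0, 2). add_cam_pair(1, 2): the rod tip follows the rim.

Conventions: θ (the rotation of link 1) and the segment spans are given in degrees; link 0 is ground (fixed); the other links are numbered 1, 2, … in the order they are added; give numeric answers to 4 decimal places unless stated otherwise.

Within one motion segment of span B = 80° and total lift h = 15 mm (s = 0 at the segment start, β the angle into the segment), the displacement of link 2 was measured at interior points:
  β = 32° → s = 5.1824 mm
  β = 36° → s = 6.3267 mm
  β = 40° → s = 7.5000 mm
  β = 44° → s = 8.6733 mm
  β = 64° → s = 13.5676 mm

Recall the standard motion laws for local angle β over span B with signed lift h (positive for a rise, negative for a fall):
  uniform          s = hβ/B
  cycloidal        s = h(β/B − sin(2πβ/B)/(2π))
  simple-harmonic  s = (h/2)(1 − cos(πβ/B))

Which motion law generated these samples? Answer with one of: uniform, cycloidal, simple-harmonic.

candidates at β/B = r: uniform s = h·r (linear in β); cycloidal s = h·(r − sin(2πr)/(2π)); simple-harmonic s = (h/2)(1 − cos(πr))
β=32°: printed 5.1824 | uniform 6.0000, cycloidal 4.5968, simple-harmonic 5.1824
β=36°: printed 6.3267 | uniform 6.7500, cycloidal 6.0123, simple-harmonic 6.3267
β=40°: printed 7.5000 | uniform 7.5000, cycloidal 7.5000, simple-harmonic 7.5000
β=44°: printed 8.6733 | uniform 8.2500, cycloidal 8.9877, simple-harmonic 8.6733
β=64°: printed 13.5676 | uniform 12.0000, cycloidal 14.2705, simple-harmonic 13.5676
only one law matches every sample → simple-harmonic

simple-harmonic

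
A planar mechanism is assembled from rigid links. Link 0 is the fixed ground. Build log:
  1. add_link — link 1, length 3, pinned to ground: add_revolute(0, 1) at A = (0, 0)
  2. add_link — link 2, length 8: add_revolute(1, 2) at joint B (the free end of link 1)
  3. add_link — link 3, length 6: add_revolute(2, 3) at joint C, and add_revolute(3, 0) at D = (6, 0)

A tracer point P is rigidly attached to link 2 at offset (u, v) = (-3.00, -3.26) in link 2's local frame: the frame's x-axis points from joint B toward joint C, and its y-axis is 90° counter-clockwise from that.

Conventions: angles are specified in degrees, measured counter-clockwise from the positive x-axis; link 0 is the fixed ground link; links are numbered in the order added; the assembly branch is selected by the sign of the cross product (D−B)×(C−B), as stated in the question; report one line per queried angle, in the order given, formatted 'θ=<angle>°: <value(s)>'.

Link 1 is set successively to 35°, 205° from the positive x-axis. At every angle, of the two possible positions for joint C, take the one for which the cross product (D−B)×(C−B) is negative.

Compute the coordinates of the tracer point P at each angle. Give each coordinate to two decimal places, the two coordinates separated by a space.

A=(0,0), D=(6.00,0)
θ=35°: B = A + 3.00·(cos35°, sin35°) = (2.4575, 1.7207)
θ=35°: |BD| = 3.9383
θ=35°: circle(B,8.00) ∩ circle(D,6.00): a=5.5240, h=5.7867
θ=35°:   candidates: C₊=(9.9546,4.5124) cross=22.790; C₋=(4.8980,-5.8979) cross=-22.790
θ=35°:   branch - wants cross < 0 → take C=(4.8980,-5.8979) (cross=-22.790)
θ=35°: ex = (C−B)/|BC| = (0.3051,-0.9523); ey = (0.9523,0.3051)
θ=35°: P = B + -3.00·ex + -3.26·ey = (-1.5623,3.5832)
θ=205°: B = A + 3.00·(cos205°, sin205°) = (-2.7189, -1.2679)
θ=205°: |BD| = 8.8106
θ=205°: circle(B,8.00) ∩ circle(D,6.00): a=5.9943, h=5.2980
θ=205°:   candidates: C₊=(2.4506,4.8375) cross=46.678; C₋=(3.9754,-5.6481) cross=-46.678
θ=205°:   branch - wants cross < 0 → take C=(3.9754,-5.6481) (cross=-46.678)
θ=205°: ex = (C−B)/|BC| = (0.8368,-0.5475); ey = (0.5475,0.8368)
θ=205°: P = B + -3.00·ex + -3.26·ey = (-7.0142,-2.3532)

θ=35°: -1.56 3.58
θ=205°: -7.01 -2.35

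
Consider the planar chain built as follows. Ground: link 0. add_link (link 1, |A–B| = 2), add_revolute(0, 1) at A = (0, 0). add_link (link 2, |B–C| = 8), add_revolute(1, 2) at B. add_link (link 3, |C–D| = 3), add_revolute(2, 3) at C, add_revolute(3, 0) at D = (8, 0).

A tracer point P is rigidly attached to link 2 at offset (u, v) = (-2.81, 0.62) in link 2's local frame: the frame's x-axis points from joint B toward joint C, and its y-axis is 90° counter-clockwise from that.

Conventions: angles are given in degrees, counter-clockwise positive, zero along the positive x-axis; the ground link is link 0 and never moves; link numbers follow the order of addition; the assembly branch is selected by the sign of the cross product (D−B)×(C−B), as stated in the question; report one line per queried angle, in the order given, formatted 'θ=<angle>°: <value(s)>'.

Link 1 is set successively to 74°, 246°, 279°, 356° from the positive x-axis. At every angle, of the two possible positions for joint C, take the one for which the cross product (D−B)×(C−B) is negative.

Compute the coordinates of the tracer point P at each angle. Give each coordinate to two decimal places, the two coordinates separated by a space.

A=(0,0), D=(8.00,0)
θ=74°: B = A + 2.00·(cos74°, sin74°) = (0.5513, 1.9225)
θ=74°: |BD| = 7.6928
θ=74°: circle(B,8.00) ∩ circle(D,3.00): a=7.4212, h=2.9877
θ=74°:   candidates: C₊=(8.4836,2.9608) cross=22.984; C₋=(6.9903,-2.8250) cross=-22.984
θ=74°:   branch - wants cross < 0 → take C=(6.9903,-2.8250) (cross=-22.984)
θ=74°: ex = (C−B)/|BC| = (0.8049,-0.5934); ey = (0.5934,0.8049)
θ=74°: P = B + -2.81·ex + 0.62·ey = (-1.3425,4.0891)
θ=246°: B = A + 2.00·(cos246°, sin246°) = (-0.8135, -1.8271)
θ=246°: |BD| = 9.0009
θ=246°: circle(B,8.00) ∩ circle(D,3.00): a=7.5557, h=2.6290
θ=246°:   candidates: C₊=(6.0513,2.2809) cross=23.663; C₋=(7.1186,-2.8676) cross=-23.663
θ=246°:   branch - wants cross < 0 → take C=(7.1186,-2.8676) (cross=-23.663)
θ=246°: ex = (C−B)/|BC| = (0.9915,-0.1301); ey = (0.1301,0.9915)
θ=246°: P = B + -2.81·ex + 0.62·ey = (-3.5190,-0.8469)
θ=279°: B = A + 2.00·(cos279°, sin279°) = (0.3129, -1.9754)
θ=279°: |BD| = 7.9369
θ=279°: circle(B,8.00) ∩ circle(D,3.00): a=7.4333, h=2.9574
θ=279°:   candidates: C₊=(6.7762,2.7390) cross=23.473; C₋=(8.2483,-2.9897) cross=-23.473
θ=279°:   branch - wants cross < 0 → take C=(8.2483,-2.9897) (cross=-23.473)
θ=279°: ex = (C−B)/|BC| = (0.9919,-0.1268); ey = (0.1268,0.9919)
θ=279°: P = B + -2.81·ex + 0.62·ey = (-2.3958,-1.0041)
θ=356°: B = A + 2.00·(cos356°, sin356°) = (1.9951, -0.1395)
θ=356°: |BD| = 6.0065
θ=356°: circle(B,8.00) ∩ circle(D,3.00): a=7.5816, h=2.5532
θ=356°:   candidates: C₊=(9.5154,2.5891) cross=15.336; C₋=(9.6340,-2.5160) cross=-15.336
θ=356°:   branch - wants cross < 0 → take C=(9.6340,-2.5160) (cross=-15.336)
θ=356°: ex = (C−B)/|BC| = (0.9549,-0.2971); ey = (0.2971,0.9549)
θ=356°: P = B + -2.81·ex + 0.62·ey = (-0.5039,1.2872)

θ=74°: -1.34 4.09
θ=246°: -3.52 -0.85
θ=279°: -2.40 -1.00
θ=356°: -0.50 1.29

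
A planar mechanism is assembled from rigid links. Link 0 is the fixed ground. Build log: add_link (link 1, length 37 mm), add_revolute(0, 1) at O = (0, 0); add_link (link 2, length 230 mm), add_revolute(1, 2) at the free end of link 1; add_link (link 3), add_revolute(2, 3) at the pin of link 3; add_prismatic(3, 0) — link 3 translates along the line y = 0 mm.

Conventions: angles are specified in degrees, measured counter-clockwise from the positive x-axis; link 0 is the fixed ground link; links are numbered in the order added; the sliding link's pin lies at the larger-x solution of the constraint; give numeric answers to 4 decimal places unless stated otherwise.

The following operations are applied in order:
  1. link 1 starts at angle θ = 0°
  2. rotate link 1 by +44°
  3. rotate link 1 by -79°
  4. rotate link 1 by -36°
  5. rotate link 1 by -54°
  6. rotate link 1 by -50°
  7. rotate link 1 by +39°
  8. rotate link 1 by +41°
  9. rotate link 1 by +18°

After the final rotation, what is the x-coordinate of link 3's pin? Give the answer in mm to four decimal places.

geometry: r = 37 mm, L = 230 mm, e = 0 mm; θ starts at 0°
rotate link 1 by +44°: θ ← 0° +44° = 44°
rotate link 1 by -79°: θ ← 44° -79° = -35°
rotate link 1 by -36°: θ ← -35° -36° = -71°
rotate link 1 by -54°: θ ← -71° -54° = -125°
rotate link 1 by -50°: θ ← -125° -50° = -175°
rotate link 1 by +39°: θ ← -175° +39° = -136°
rotate link 1 by +41°: θ ← -136° +41° = -95°
rotate link 1 by +18°: θ ← -95° +18° = -77°
crank pin P = (r cos θ, r sin θ) = (8.323189, -36.051692)
h = r sin θ − e = -36.051692 − 0 = -36.051692
x = r cos θ + √(L² − h²) = 8.323189 + 227.156940 = 235.480129

235.4801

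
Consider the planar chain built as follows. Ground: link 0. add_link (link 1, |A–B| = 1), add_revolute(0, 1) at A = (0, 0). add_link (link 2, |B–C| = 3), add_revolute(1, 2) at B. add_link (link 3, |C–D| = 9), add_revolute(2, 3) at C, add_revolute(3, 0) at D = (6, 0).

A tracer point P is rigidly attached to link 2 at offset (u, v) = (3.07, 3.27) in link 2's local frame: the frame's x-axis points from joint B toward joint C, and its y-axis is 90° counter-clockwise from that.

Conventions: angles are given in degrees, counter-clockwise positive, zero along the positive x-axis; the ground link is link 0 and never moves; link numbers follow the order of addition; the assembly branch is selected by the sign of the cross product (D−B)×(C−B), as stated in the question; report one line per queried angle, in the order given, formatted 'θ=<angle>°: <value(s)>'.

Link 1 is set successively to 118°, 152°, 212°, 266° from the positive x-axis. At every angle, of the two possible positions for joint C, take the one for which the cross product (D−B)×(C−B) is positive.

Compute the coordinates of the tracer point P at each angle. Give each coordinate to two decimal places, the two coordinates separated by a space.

A=(0,0), D=(6.00,0)
θ=118°: B = A + 1.00·(cos118°, sin118°) = (-0.4695, 0.8829)
θ=118°: |BD| = 6.5294
θ=118°: circle(B,3.00) ∩ circle(D,9.00): a=-2.2488, h=1.9857
θ=118°:   candidates: C₊=(-2.4291,3.1545) cross=12.966; C₋=(-2.9661,-0.7804) cross=-12.966
θ=118°:   branch + wants cross > 0 → take C=(-2.4291,3.1545) (cross=12.966)
θ=118°: ex = (C−B)/|BC| = (-0.6532,0.7572); ey = (-0.7572,-0.6532)
θ=118°: P = B + 3.07·ex + 3.27·ey = (-4.9508,1.0716)
θ=152°: B = A + 1.00·(cos152°, sin152°) = (-0.8829, 0.4695)
θ=152°: |BD| = 6.8989
θ=152°: circle(B,3.00) ∩ circle(D,9.00): a=-1.7687, h=2.4231
θ=152°:   candidates: C₊=(-2.4827,3.0074) cross=16.717; C₋=(-2.8125,-1.8277) cross=-16.717
θ=152°:   branch + wants cross > 0 → take C=(-2.4827,3.0074) (cross=16.717)
θ=152°: ex = (C−B)/|BC| = (-0.5332,0.8460); ey = (-0.8460,-0.5332)
θ=152°: P = B + 3.07·ex + 3.27·ey = (-5.2863,1.3229)
θ=212°: B = A + 1.00·(cos212°, sin212°) = (-0.8480, -0.5299)
θ=212°: |BD| = 6.8685
θ=212°: circle(B,3.00) ∩ circle(D,9.00): a=-1.8070, h=2.3947
θ=212°:   candidates: C₊=(-2.8345,1.7182) cross=16.448; C₋=(-2.4649,-3.0569) cross=-16.448
θ=212°:   branch + wants cross > 0 → take C=(-2.8345,1.7182) (cross=16.448)
θ=212°: ex = (C−B)/|BC| = (-0.6621,0.7494); ey = (-0.7494,-0.6621)
θ=212°: P = B + 3.07·ex + 3.27·ey = (-5.3313,-0.3945)
θ=266°: B = A + 1.00·(cos266°, sin266°) = (-0.0698, -0.9976)
θ=266°: |BD| = 6.1512
θ=266°: circle(B,3.00) ∩ circle(D,9.00): a=-2.7769, h=1.1352
θ=266°:   candidates: C₊=(-2.9940,-0.3278) cross=6.983; C₋=(-2.6258,-2.5681) cross=-6.983
θ=266°:   branch + wants cross > 0 → take C=(-2.9940,-0.3278) (cross=6.983)
θ=266°: ex = (C−B)/|BC| = (-0.9748,0.2233); ey = (-0.2233,-0.9748)
θ=266°: P = B + 3.07·ex + 3.27·ey = (-3.7923,-3.4996)

θ=118°: -4.95 1.07
θ=152°: -5.29 1.32
θ=212°: -5.33 -0.39
θ=266°: -3.79 -3.50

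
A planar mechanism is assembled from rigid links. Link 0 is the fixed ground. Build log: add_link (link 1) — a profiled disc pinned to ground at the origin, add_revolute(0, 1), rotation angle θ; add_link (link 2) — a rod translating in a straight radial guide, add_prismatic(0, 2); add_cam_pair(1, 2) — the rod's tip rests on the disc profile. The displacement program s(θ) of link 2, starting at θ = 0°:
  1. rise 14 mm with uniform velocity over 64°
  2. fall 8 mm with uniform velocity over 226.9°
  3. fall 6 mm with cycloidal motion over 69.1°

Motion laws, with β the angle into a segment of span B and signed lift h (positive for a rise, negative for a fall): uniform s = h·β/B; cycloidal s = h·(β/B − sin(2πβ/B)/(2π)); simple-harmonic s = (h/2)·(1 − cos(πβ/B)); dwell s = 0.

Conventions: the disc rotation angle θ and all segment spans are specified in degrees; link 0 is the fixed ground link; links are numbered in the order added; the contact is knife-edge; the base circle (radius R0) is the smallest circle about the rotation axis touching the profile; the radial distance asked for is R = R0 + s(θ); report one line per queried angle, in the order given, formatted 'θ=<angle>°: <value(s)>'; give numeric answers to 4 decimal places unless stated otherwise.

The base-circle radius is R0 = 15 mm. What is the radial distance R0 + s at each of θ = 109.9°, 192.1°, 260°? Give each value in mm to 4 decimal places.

seg 1 [0°–64°] uniform, h=14: full span → s += 14 → s = 14.0000
seg 2 [64°–290.9°] uniform, h=-8: θ=109.9° here. β=45.9, B=226.9. -8·45.9/226.9 = -1.6183 → s = 12.3817
seg 2 [64°–290.9°] uniform, h=-8: θ=192.1° here. β=128.1, B=226.9. -8·128.1/226.9 = -4.5165 → s = 9.4835
seg 2 [64°–290.9°] uniform, h=-8: θ=260° here. β=196, B=226.9. -8·196/226.9 = -6.9105 → s = 7.0895
θ=109.9°: R = R0 + s = 15 + 12.3817 = 27.3817
θ=192.1°: R = R0 + s = 15 + 9.4835 = 24.4835
θ=260°: R = R0 + s = 15 + 7.0895 = 22.0895

θ=109.9°: 27.3817
θ=192.1°: 24.4835
θ=260°: 22.0895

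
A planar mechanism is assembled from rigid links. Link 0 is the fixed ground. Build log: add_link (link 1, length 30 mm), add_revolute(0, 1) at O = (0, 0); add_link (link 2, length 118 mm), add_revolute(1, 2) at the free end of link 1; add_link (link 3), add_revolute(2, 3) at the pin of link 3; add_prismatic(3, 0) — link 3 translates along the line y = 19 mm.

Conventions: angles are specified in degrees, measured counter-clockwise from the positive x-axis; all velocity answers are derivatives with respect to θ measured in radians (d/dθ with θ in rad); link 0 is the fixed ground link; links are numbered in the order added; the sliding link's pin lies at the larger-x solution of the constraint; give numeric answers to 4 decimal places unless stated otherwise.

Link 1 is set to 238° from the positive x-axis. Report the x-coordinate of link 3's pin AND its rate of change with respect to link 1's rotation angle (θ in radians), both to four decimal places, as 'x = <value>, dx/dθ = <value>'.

geometry: r = 30 mm, L = 118 mm, e = 19 mm
crank pin P = (r cos θ, r sin θ) = (-15.897578, -25.441443)
h = r sin θ − e = -25.441443 − 19 = -44.441443
x = r cos θ + √(L² − h²) = -15.897578 + 109.311290 = 93.413712
dx/dθ = −r sin θ − h·r cos θ/√(L² − h²) (θ in radians; h = -44.441443) = 18.978146

x = 93.4137, dx/dθ = 18.9781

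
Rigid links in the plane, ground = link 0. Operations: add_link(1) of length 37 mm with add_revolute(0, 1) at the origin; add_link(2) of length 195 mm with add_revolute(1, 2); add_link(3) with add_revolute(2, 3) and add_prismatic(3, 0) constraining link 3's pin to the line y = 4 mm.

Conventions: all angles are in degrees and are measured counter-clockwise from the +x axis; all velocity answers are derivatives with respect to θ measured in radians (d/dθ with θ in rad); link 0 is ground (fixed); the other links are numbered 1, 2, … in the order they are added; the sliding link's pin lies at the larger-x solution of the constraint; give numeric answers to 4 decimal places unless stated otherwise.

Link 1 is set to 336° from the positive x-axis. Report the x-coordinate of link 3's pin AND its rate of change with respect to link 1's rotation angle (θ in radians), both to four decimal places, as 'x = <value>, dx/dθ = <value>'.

geometry: r = 37 mm, L = 195 mm, e = 4 mm
crank pin P = (r cos θ, r sin θ) = (33.801182, -15.049256)
h = r sin θ − e = -15.049256 − 4 = -19.049256
x = r cos θ + √(L² − h²) = 33.801182 + 194.067323 = 227.868505
dx/dθ = −r sin θ − h·r cos θ/√(L² − h²) (θ in radians; h = -19.049256) = 18.367111

x = 227.8685, dx/dθ = 18.3671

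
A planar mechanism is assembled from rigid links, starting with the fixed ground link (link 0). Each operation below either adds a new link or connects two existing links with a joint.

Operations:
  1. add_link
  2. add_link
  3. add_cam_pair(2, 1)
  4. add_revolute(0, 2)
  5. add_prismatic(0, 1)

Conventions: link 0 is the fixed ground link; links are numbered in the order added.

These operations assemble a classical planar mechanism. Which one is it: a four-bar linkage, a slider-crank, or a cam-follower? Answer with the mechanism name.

links: 3 (incl. ground); joints: 1 revolute, 1 prismatic, 1 higher (cam) pair, forming one closed loop
3 links, revolute + prismatic + higher pair in one loop → cam-follower

cam-follower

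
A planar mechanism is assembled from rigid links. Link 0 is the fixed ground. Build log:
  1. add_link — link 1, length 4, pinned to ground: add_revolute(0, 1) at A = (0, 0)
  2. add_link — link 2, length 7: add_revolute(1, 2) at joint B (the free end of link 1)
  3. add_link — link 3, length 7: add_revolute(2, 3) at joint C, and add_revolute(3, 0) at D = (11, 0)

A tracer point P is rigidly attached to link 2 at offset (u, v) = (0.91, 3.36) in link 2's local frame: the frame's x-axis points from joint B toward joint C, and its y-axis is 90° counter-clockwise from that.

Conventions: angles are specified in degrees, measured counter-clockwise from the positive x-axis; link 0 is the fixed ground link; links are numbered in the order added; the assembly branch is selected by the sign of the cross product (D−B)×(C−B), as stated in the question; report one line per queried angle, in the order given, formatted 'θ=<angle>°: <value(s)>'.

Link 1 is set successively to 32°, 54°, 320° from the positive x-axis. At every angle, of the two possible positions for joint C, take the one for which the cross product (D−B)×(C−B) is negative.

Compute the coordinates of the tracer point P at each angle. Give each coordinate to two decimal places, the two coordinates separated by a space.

A=(0,0), D=(11.00,0)
θ=32°: B = A + 4.00·(cos32°, sin32°) = (3.3922, 2.1197)
θ=32°: |BD| = 7.8976
θ=32°: circle(B,7.00) ∩ circle(D,7.00): a=3.9488, h=5.7799
θ=32°:   candidates: C₊=(8.7474,6.6277) cross=45.647; C₋=(5.6448,-4.5080) cross=-45.647
θ=32°:   branch - wants cross < 0 → take C=(5.6448,-4.5080) (cross=-45.647)
θ=32°: ex = (C−B)/|BC| = (0.3218,-0.9468); ey = (0.9468,0.3218)
θ=32°: P = B + 0.91·ex + 3.36·ey = (6.8663,2.3393)
θ=54°: B = A + 4.00·(cos54°, sin54°) = (2.3511, 3.2361)
θ=54°: |BD| = 9.2344
θ=54°: circle(B,7.00) ∩ circle(D,7.00): a=4.6172, h=5.2613
θ=54°:   candidates: C₊=(8.5193,6.5457) cross=48.585; C₋=(4.8318,-3.3096) cross=-48.585
θ=54°:   branch - wants cross < 0 → take C=(4.8318,-3.3096) (cross=-48.585)
θ=54°: ex = (C−B)/|BC| = (0.3544,-0.9351); ey = (0.9351,0.3544)
θ=54°: P = B + 0.91·ex + 3.36·ey = (5.8156,3.5759)
θ=320°: B = A + 4.00·(cos320°, sin320°) = (3.0642, -2.5712)
θ=320°: |BD| = 8.3419
θ=320°: circle(B,7.00) ∩ circle(D,7.00): a=4.1710, h=5.6217
θ=320°:   candidates: C₊=(5.2994,4.0624) cross=46.896; C₋=(8.7648,-6.6335) cross=-46.896
θ=320°:   branch - wants cross < 0 → take C=(8.7648,-6.6335) (cross=-46.896)
θ=320°: ex = (C−B)/|BC| = (0.8144,-0.5803); ey = (0.5803,0.8144)
θ=320°: P = B + 0.91·ex + 3.36·ey = (5.7552,-0.3630)

θ=32°: 6.87 2.34
θ=54°: 5.82 3.58
θ=320°: 5.76 -0.36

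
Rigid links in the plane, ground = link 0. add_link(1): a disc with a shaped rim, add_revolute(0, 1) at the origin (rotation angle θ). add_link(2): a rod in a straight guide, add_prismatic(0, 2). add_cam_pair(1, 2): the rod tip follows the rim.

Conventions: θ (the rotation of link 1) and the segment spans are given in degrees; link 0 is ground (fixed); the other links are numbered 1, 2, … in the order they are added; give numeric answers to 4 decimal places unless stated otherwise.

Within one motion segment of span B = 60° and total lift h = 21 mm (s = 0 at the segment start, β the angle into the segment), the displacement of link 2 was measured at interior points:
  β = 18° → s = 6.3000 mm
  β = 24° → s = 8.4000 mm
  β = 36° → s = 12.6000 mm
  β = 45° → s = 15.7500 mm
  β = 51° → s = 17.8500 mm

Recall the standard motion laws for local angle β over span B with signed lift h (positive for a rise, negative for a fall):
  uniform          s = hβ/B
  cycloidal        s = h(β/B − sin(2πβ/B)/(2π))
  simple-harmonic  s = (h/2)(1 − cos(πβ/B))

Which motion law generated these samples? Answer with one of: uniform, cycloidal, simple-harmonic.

candidates at β/B = r: uniform s = h·r (linear in β); cycloidal s = h·(r − sin(2πr)/(2π)); simple-harmonic s = (h/2)(1 − cos(πr))
β=18°: printed 6.3000 | uniform 6.3000, cycloidal 3.1213, simple-harmonic 4.3283
β=24°: printed 8.4000 | uniform 8.4000, cycloidal 6.4355, simple-harmonic 7.2553
β=36°: printed 12.6000 | uniform 12.6000, cycloidal 14.5645, simple-harmonic 13.7447
β=45°: printed 15.7500 | uniform 15.7500, cycloidal 19.0923, simple-harmonic 17.9246
β=51°: printed 17.8500 | uniform 17.8500, cycloidal 20.5539, simple-harmonic 19.8556
only one law matches every sample → uniform

uniform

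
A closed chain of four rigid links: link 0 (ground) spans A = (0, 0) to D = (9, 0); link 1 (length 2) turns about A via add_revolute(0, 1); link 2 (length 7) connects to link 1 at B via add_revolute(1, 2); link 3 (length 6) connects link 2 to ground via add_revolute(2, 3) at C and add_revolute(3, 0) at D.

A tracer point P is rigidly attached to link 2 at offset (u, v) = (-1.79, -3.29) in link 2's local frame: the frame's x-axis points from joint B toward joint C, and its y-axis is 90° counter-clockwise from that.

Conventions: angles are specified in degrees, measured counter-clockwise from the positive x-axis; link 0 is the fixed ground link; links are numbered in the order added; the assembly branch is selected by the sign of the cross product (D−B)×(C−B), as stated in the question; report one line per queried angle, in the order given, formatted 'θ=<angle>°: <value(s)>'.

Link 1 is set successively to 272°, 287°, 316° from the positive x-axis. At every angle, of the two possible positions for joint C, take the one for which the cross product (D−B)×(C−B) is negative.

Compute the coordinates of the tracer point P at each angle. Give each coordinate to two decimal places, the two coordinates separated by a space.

A=(0,0), D=(9.00,0)
θ=272°: B = A + 2.00·(cos272°, sin272°) = (0.0698, -1.9988)
θ=272°: |BD| = 9.1512
θ=272°: circle(B,7.00) ∩ circle(D,6.00): a=5.2859, h=4.5891
θ=272°:   candidates: C₊=(4.2257,3.6340) cross=41.995; C₋=(6.2304,-5.3225) cross=-41.995
θ=272°:   branch - wants cross < 0 → take C=(6.2304,-5.3225) (cross=-41.995)
θ=272°: ex = (C−B)/|BC| = (0.8801,-0.4748); ey = (0.4748,0.8801)
θ=272°: P = B + -1.79·ex + -3.29·ey = (-3.0677,-4.0443)
θ=287°: B = A + 2.00·(cos287°, sin287°) = (0.5847, -1.9126)
θ=287°: |BD| = 8.6299
θ=287°: circle(B,7.00) ∩ circle(D,6.00): a=5.0681, h=4.8285
θ=287°:   candidates: C₊=(4.4567,3.9190) cross=41.669; C₋=(6.5970,-5.4978) cross=-41.669
θ=287°:   branch - wants cross < 0 → take C=(6.5970,-5.4978) (cross=-41.669)
θ=287°: ex = (C−B)/|BC| = (0.8589,-0.5122); ey = (0.5122,0.8589)
θ=287°: P = B + -1.79·ex + -3.29·ey = (-2.6377,-3.8216)
θ=316°: B = A + 2.00·(cos316°, sin316°) = (1.4387, -1.3893)
θ=316°: |BD| = 7.6879
θ=316°: circle(B,7.00) ∩ circle(D,6.00): a=4.6894, h=5.1970
θ=316°:   candidates: C₊=(5.1117,4.5696) cross=39.954; C₋=(6.9901,-5.6533) cross=-39.954
θ=316°:   branch - wants cross < 0 → take C=(6.9901,-5.6533) (cross=-39.954)
θ=316°: ex = (C−B)/|BC| = (0.7931,-0.6091); ey = (0.6091,0.7931)
θ=316°: P = B + -1.79·ex + -3.29·ey = (-1.9850,-2.9081)

θ=272°: -3.07 -4.04
θ=287°: -2.64 -3.82
θ=316°: -1.98 -2.91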